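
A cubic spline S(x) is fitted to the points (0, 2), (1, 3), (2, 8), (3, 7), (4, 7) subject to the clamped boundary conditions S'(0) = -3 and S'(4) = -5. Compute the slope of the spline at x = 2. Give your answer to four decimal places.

Write m_i for S''(x_i). With h_i = 1, 1, 1, 1 and divided differences Δ_i = 1, 5, -1, 0, the continuity of S' gives the tridiagonal system
  1·m_0 + 4·m_1 + 1·m_2 = 6(Δ_1 - Δ_0) = 24
  1·m_1 + 4·m_2 + 1·m_3 = 6(Δ_2 - Δ_1) = -36
  1·m_2 + 4·m_3 + 1·m_4 = 6(Δ_3 - Δ_2) = 6
Clamped end conditions give two more equations: 2h_0·m_0 + h_0·m_1 = 6(Δ_0 - S'(0)) = 24 and h_3·m_3 + 2h_3·m_4 = 6(S'(4) - Δ_3) = -30.
Forward elimination and back-substitution give m_0 = 235/28, m_1 = 101/14, m_2 = -53/4, m_3 = 137/14, m_4 = -557/28.
On [2, 3], S'(x) = b_2 + 2c_2·(x - 2) + 3d_2·(x - 2)² with b_2 = Δ_2 - h_2(2m_2 + m_3)/6 = 25/14, c_2 = m_2/2 = -53/8, d_2 = (m_3 - m_2)/(6h_2) = 215/56. So S'(2) = 25/14.

1.7857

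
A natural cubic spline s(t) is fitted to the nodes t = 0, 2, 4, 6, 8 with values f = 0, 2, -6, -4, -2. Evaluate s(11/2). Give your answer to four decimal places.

Write M_i for s''(x_i). With h_i = 2, 2, 2, 2 and divided differences Δ_i = 1, -4, 1, 1, the continuity of s' gives the tridiagonal system
  2·M_0 + 8·M_1 + 2·M_2 = 6(Δ_1 - Δ_0) = -30
  2·M_1 + 8·M_2 + 2·M_3 = 6(Δ_2 - Δ_1) = 30
  2·M_2 + 8·M_3 + 2·M_4 = 6(Δ_3 - Δ_2) = 0
Natural end conditions: M_0 = M_4 = 0.
Hence M_0 = 0, M_1 = -285/56, M_2 = 75/14, M_3 = -75/56, M_4 = 0.
On [4, 6], s(t) = -6 - 17/8·(t - 4) + 75/28·(t - 4)² - 125/224·(t - 4)³.
With (t - 4) = 3/2: s(11/2) = -9039/1792.

-5.0441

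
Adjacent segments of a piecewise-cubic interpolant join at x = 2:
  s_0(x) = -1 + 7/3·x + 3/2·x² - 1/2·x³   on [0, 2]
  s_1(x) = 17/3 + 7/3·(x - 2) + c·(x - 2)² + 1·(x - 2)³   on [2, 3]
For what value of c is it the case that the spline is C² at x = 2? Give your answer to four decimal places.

-1.5000

s_0''(x) = 3 - 3·x, so s_0''(2) = -3. On the right, s_1''(2) = 2c, so c = -3/2.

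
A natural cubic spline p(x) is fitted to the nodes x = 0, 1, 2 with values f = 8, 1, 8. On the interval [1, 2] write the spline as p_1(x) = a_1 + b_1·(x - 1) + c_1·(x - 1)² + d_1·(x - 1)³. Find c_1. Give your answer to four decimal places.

10.5000

Let σ_i = p''(x_i). Step sizes h_i = 1, 1; slopes of the chords Δ_i = (y_(i+1) - y_i)/h_i = -7, 7.
  1·σ_0 + 4·σ_1 + 1·σ_2 = 6(Δ_1 - Δ_0) = 84
Natural end conditions: σ_0 = σ_2 = 0.
Solving the tridiagonal system: σ_0 = 0, σ_1 = 21, σ_2 = 0.
On [1, 2], with p_1(x) = a_1 + b_1·(x - 1) + c_1·(x - 1)² + d_1·(x - 1)³: c_1 = σ_1/2 = 21/2, d_1 = (σ_2 - σ_1)/(6h_1) = -7/2, b_1 = Δ_1 - h_1(2σ_1 + σ_2)/6 = 0.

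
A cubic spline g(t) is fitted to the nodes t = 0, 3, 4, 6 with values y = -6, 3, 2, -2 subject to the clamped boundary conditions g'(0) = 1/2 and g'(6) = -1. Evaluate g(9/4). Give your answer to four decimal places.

With M_i denoting the second derivative at x_i, h_i = 3, 1, 2, and Δ_i = (y_(i+1) − y_i)/h_i = 3, -1, -2:
  3·M_0 + 8·M_1 + 1·M_2 = 6(Δ_1 - Δ_0) = -24
  1·M_1 + 6·M_2 + 2·M_3 = 6(Δ_2 - Δ_1) = -6
Clamped end conditions give two more equations: 2h_0·M_0 + h_0·M_1 = 6(Δ_0 - g'(0)) = 15 and h_2·M_2 + 2h_2·M_3 = 6(g'(6) - Δ_2) = 6.
Forward elimination and back-substitution give M_0 = 34/7, M_1 = -33/7, M_2 = -6/7, M_3 = 27/14.
On [0, 3], g(t) = -6 + 1/2·t + 17/7·t² - 67/126·t³.
With t = 9/4: g(9/4) = 1221/896.

1.3627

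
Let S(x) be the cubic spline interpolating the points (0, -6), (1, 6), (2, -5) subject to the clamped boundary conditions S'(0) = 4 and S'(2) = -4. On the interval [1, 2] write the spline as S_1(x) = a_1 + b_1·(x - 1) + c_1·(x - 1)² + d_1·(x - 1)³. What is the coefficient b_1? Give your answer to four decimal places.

0.7500

Write M_i for S''(x_i). With h_i = 1, 1 and divided differences Δ_i = 12, -11, the continuity of S' gives the tridiagonal system
  1·M_0 + 4·M_1 + 1·M_2 = 6(Δ_1 - Δ_0) = -138
Clamped end conditions give two more equations: 2h_0·M_0 + h_0·M_1 = 6(Δ_0 - S'(0)) = 48 and h_1·M_1 + 2h_1·M_2 = 6(S'(2) - Δ_1) = 42.
Hence M_0 = 109/2, M_1 = -61, M_2 = 103/2.
On [1, 2], with S_1(x) = a_1 + b_1·(x - 1) + c_1·(x - 1)² + d_1·(x - 1)³: c_1 = M_1/2 = -61/2, d_1 = (M_2 - M_1)/(6h_1) = 75/4, b_1 = Δ_1 - h_1(2M_1 + M_2)/6 = 3/4.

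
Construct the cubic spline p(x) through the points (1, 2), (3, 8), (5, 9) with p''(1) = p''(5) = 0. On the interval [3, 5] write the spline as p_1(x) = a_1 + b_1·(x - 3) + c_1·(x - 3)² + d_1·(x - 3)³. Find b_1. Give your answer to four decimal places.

With M_i denoting the second derivative at x_i, h_i = 2, 2, and Δ_i = (y_(i+1) − y_i)/h_i = 3, 1/2:
  2·M_0 + 8·M_1 + 2·M_2 = 6(Δ_1 - Δ_0) = -15
Natural end conditions: M_0 = M_2 = 0.
Solving the tridiagonal system: M_0 = 0, M_1 = -15/8, M_2 = 0.
On [3, 5], with p_1(x) = a_1 + b_1·(x - 3) + c_1·(x - 3)² + d_1·(x - 3)³: c_1 = M_1/2 = -15/16, d_1 = (M_2 - M_1)/(6h_1) = 5/32, b_1 = Δ_1 - h_1(2M_1 + M_2)/6 = 7/4.

1.7500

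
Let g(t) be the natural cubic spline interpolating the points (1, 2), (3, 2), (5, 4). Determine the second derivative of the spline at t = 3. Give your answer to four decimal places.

Put σ_i = g'' at the i-th knot. Here h = (2, 2) and Δ = (0, 1), so the interior equations h_(i-1)·σ_(i-1) + 2(h_(i-1)+h_i)·σ_i + h_i·σ_(i+1) = 6(Δ_i − Δ_(i-1)) read
  2·σ_0 + 8·σ_1 + 2·σ_2 = 6(Δ_1 - Δ_0) = 6
Natural end conditions: σ_0 = σ_2 = 0.
Solving: σ_0 = 0, σ_1 = 3/4, σ_2 = 0.

0.7500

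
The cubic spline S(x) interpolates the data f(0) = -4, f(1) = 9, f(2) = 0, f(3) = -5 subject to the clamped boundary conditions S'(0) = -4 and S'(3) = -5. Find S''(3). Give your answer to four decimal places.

-11.8667

With σ_i denoting the second derivative at x_i, h_i = 1, 1, 1, and Δ_i = (y_(i+1) − y_i)/h_i = 13, -9, -5:
  1·σ_0 + 4·σ_1 + 1·σ_2 = 6(Δ_1 - Δ_0) = -132
  1·σ_1 + 4·σ_2 + 1·σ_3 = 6(Δ_2 - Δ_1) = 24
Clamped end conditions give two more equations: 2h_0·σ_0 + h_0·σ_1 = 6(Δ_0 - S'(0)) = 102 and h_2·σ_2 + 2h_2·σ_3 = 6(S'(3) - Δ_2) = 0.
Solving the tridiagonal system: σ_0 = 1208/15, σ_1 = -886/15, σ_2 = 356/15, σ_3 = -178/15.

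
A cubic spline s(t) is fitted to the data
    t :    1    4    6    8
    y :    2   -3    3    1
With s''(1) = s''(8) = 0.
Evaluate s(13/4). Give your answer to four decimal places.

-3.5115

Put σ_i = s'' at the i-th knot. Here h = (3, 2, 2) and Δ = (-5/3, 3, -1), so the interior equations h_(i-1)·σ_(i-1) + 2(h_(i-1)+h_i)·σ_i + h_i·σ_(i+1) = 6(Δ_i − Δ_(i-1)) read
  3·σ_0 + 10·σ_1 + 2·σ_2 = 6(Δ_1 - Δ_0) = 28
  2·σ_1 + 8·σ_2 + 2·σ_3 = 6(Δ_2 - Δ_1) = -24
Natural end conditions: σ_0 = σ_3 = 0.
Solving the tridiagonal system: σ_0 = 0, σ_1 = 68/19, σ_2 = -74/19, σ_3 = 0.
On [1, 4], s(t) = 2 - 197/57·(t - 1) + 0·(t - 1)² + 34/171·(t - 1)³.
With (t - 1) = 9/4: s(13/4) = -2135/608.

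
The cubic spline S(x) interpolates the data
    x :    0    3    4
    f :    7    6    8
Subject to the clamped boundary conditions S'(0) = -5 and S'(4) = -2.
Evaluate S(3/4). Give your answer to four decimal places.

Let m_i = S''(x_i). Step sizes h_i = 3, 1; slopes of the chords Δ_i = (y_(i+1) - y_i)/h_i = -1/3, 2.
  3·m_0 + 8·m_1 + 1·m_2 = 6(Δ_1 - Δ_0) = 14
Clamped end conditions give two more equations: 2h_0·m_0 + h_0·m_1 = 6(Δ_0 - S'(0)) = 28 and h_1·m_1 + 2h_1·m_2 = 6(S'(4) - Δ_1) = -24.
Hence m_0 = 11/3, m_1 = 2, m_2 = -13.
On [0, 3], S(x) = 7 - 5·x + 11/6·x² - 5/54·x³.
With x = 3/4: S(3/4) = 543/128.

4.2422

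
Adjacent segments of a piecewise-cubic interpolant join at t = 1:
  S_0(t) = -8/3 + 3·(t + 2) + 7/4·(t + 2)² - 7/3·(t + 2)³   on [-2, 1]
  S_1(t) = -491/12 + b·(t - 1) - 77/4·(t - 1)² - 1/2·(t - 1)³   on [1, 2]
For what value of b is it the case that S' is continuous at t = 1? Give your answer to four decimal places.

S_0'(t) = 3 + 7/2·(t + 2) - 7·(t + 2)², so S_0'(1) = -99/2. On the right, S_1'(1) = b, so b = -99/2.

-49.5000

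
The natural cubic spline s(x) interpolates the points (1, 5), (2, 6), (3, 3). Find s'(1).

Put M_i = s'' at the i-th knot. Here h = (1, 1) and Δ = (1, -3), so the interior equations h_(i-1)·M_(i-1) + 2(h_(i-1)+h_i)·M_i + h_i·M_(i+1) = 6(Δ_i − Δ_(i-1)) read
  1·M_0 + 4·M_1 + 1·M_2 = 6(Δ_1 - Δ_0) = -24
Natural end conditions: M_0 = M_2 = 0.
Hence M_0 = 0, M_1 = -6, M_2 = 0.
On [1, 2], s'(x) = b_0 + 2c_0·(x - 1) + 3d_0·(x - 1)² with b_0 = Δ_0 - h_0(2M_0 + M_1)/6 = 2, c_0 = M_0/2 = 0, d_0 = (M_1 - M_0)/(6h_0) = -1. So s'(1) = 2.

2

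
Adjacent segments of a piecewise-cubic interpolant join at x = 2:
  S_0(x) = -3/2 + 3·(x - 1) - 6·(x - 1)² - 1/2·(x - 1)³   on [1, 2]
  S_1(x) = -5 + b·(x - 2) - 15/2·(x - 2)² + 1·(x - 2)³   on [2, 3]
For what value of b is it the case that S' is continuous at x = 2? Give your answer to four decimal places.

S_0'(x) = 3 - 12·(x - 1) - 3/2·(x - 1)², so S_0'(2) = -21/2. On the right, S_1'(2) = b, so b = -21/2.

-10.5000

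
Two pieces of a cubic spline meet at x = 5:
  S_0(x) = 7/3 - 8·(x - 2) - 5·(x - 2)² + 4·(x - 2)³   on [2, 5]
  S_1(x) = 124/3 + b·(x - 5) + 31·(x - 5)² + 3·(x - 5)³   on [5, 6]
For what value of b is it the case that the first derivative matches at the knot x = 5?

70

S_0'(x) = -8 - 10·(x - 2) + 12·(x - 2)², so S_0'(5) = 70. On the right, S_1'(5) = b, so b = 70.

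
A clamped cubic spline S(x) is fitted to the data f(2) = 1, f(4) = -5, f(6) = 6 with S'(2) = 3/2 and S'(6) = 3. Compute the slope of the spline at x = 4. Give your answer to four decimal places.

Put σ_i = S'' at the i-th knot. Here h = (2, 2) and Δ = (-3, 11/2), so the interior equations h_(i-1)·σ_(i-1) + 2(h_(i-1)+h_i)·σ_i + h_i·σ_(i+1) = 6(Δ_i − Δ_(i-1)) read
  2·σ_0 + 8·σ_1 + 2·σ_2 = 6(Δ_1 - Δ_0) = 51
Clamped end conditions give two more equations: 2h_0·σ_0 + h_0·σ_1 = 6(Δ_0 - S'(2)) = -27 and h_1·σ_1 + 2h_1·σ_2 = 6(S'(6) - Δ_1) = -15.
Solving the tridiagonal system: σ_0 = -51/4, σ_1 = 12, σ_2 = -39/4.
On [4, 6], S'(x) = b_1 + 2c_1·(x - 4) + 3d_1·(x - 4)² with b_1 = Δ_1 - h_1(2σ_1 + σ_2)/6 = 3/4, c_1 = σ_1/2 = 6, d_1 = (σ_2 - σ_1)/(6h_1) = -29/16. So S'(4) = 3/4.

0.7500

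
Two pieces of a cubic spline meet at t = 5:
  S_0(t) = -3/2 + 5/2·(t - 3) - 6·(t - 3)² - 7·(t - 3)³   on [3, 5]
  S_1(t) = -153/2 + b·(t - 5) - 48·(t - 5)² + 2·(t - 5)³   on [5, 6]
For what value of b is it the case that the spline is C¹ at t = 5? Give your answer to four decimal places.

-105.5000

S_0'(t) = 5/2 - 12·(t - 3) - 21·(t - 3)², so S_0'(5) = -211/2. On the right, S_1'(5) = b, so b = -211/2.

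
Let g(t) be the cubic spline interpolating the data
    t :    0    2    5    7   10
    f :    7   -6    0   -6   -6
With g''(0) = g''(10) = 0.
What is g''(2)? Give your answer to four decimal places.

Let σ_i = g''(x_i). Step sizes h_i = 2, 3, 2, 3; slopes of the chords Δ_i = (y_(i+1) - y_i)/h_i = -13/2, 2, -3, 0.
  2·σ_0 + 10·σ_1 + 3·σ_2 = 6(Δ_1 - Δ_0) = 51
  3·σ_1 + 10·σ_2 + 2·σ_3 = 6(Δ_2 - Δ_1) = -30
  2·σ_2 + 10·σ_3 + 3·σ_4 = 6(Δ_3 - Δ_2) = 18
Natural end conditions: σ_0 = σ_4 = 0.
Hence σ_0 = 0, σ_1 = 984/145, σ_2 = -163/29, σ_3 = 424/145, σ_4 = 0.

6.7862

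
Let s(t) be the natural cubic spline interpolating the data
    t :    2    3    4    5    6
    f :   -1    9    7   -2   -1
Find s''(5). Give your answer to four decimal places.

Put M_i = s'' at the i-th knot. Here h = (1, 1, 1, 1) and Δ = (10, -2, -9, 1), so the interior equations h_(i-1)·M_(i-1) + 2(h_(i-1)+h_i)·M_i + h_i·M_(i+1) = 6(Δ_i − Δ_(i-1)) read
  1·M_0 + 4·M_1 + 1·M_2 = 6(Δ_1 - Δ_0) = -72
  1·M_1 + 4·M_2 + 1·M_3 = 6(Δ_2 - Δ_1) = -42
  1·M_2 + 4·M_3 + 1·M_4 = 6(Δ_3 - Δ_2) = 60
Natural end conditions: M_0 = M_4 = 0.
Solving: M_0 = 0, M_1 = -213/14, M_2 = -78/7, M_3 = 249/14, M_4 = 0.

17.7857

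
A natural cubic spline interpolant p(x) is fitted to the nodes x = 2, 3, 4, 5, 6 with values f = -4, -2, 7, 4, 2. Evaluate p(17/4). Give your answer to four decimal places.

Put M_i = p'' at the i-th knot. Here h = (1, 1, 1, 1) and Δ = (2, 9, -3, -2), so the interior equations h_(i-1)·M_(i-1) + 2(h_(i-1)+h_i)·M_i + h_i·M_(i+1) = 6(Δ_i − Δ_(i-1)) read
  1·M_0 + 4·M_1 + 1·M_2 = 6(Δ_1 - Δ_0) = 42
  1·M_1 + 4·M_2 + 1·M_3 = 6(Δ_2 - Δ_1) = -72
  1·M_2 + 4·M_3 + 1·M_4 = 6(Δ_3 - Δ_2) = 6
Natural end conditions: M_0 = M_4 = 0.
Solving: M_0 = 0, M_1 = 33/2, M_2 = -24, M_3 = 15/2, M_4 = 0.
On [4, 5], p(x) = 7 + 15/4·(x - 4) - 12·(x - 4)² + 21/4·(x - 4)³.
With (x - 4) = 1/4: p(17/4) = 1861/256.

7.2695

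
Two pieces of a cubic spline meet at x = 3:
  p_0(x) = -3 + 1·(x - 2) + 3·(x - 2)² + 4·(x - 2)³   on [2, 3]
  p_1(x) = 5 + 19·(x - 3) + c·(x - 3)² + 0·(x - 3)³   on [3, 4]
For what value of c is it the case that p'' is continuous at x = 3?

p_0''(x) = 6 + 24·(x - 2), so p_0''(3) = 30. On the right, p_1''(3) = 2c, so c = 15.

15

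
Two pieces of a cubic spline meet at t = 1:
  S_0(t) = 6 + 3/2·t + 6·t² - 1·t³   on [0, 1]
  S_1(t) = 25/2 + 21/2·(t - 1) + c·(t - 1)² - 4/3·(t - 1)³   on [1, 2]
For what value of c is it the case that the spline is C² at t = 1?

S_0''(t) = 12 - 6·t, so S_0''(1) = 6. On the right, S_1''(1) = 2c, so c = 3.

3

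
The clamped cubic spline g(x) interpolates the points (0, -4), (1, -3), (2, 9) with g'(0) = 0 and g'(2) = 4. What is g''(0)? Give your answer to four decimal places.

Let m_i = g''(x_i). Step sizes h_i = 1, 1; slopes of the chords Δ_i = (y_(i+1) - y_i)/h_i = 1, 12.
  1·m_0 + 4·m_1 + 1·m_2 = 6(Δ_1 - Δ_0) = 66
Clamped end conditions give two more equations: 2h_0·m_0 + h_0·m_1 = 6(Δ_0 - g'(0)) = 6 and h_1·m_1 + 2h_1·m_2 = 6(g'(2) - Δ_1) = -48.
Forward elimination and back-substitution give m_0 = -23/2, m_1 = 29, m_2 = -77/2.

-11.5000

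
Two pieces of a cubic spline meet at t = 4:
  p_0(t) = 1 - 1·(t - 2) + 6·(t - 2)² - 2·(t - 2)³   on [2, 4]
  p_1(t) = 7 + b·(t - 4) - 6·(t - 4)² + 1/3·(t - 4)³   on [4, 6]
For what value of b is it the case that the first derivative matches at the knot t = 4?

p_0'(t) = -1 + 12·(t - 2) - 6·(t - 2)², so p_0'(4) = -1. On the right, p_1'(4) = b, so b = -1.

-1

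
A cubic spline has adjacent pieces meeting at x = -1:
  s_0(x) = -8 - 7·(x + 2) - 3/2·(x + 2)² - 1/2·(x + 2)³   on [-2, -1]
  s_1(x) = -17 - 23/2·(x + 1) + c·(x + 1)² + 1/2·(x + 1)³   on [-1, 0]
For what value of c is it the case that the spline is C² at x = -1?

-3

s_0''(x) = -3 - 3·(x + 2), so s_0''(-1) = -6. On the right, s_1''(-1) = 2c, so c = -3.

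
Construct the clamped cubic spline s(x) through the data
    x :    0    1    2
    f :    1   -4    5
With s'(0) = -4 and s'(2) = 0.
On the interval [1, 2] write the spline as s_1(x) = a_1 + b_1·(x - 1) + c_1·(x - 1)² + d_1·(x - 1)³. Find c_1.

Write σ_i for s''(x_i). With h_i = 1, 1 and divided differences Δ_i = -5, 9, the continuity of s' gives the tridiagonal system
  1·σ_0 + 4·σ_1 + 1·σ_2 = 6(Δ_1 - Δ_0) = 84
Clamped end conditions give two more equations: 2h_0·σ_0 + h_0·σ_1 = 6(Δ_0 - s'(0)) = -6 and h_1·σ_1 + 2h_1·σ_2 = 6(s'(2) - Δ_1) = -54.
Forward elimination and back-substitution give σ_0 = -22, σ_1 = 38, σ_2 = -46.
On [1, 2], with s_1(x) = a_1 + b_1·(x - 1) + c_1·(x - 1)² + d_1·(x - 1)³: c_1 = σ_1/2 = 19, d_1 = (σ_2 - σ_1)/(6h_1) = -14, b_1 = Δ_1 - h_1(2σ_1 + σ_2)/6 = 4.

19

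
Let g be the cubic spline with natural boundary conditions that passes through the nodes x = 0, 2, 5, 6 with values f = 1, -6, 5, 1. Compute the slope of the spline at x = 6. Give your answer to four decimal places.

Put M_i = g'' at the i-th knot. Here h = (2, 3, 1) and Δ = (-7/2, 11/3, -4), so the interior equations h_(i-1)·M_(i-1) + 2(h_(i-1)+h_i)·M_i + h_i·M_(i+1) = 6(Δ_i − Δ_(i-1)) read
  2·M_0 + 10·M_1 + 3·M_2 = 6(Δ_1 - Δ_0) = 43
  3·M_1 + 8·M_2 + 1·M_3 = 6(Δ_2 - Δ_1) = -46
Natural end conditions: M_0 = M_3 = 0.
Forward elimination and back-substitution give M_0 = 0, M_1 = 482/71, M_2 = -589/71, M_3 = 0.
On [5, 6], g'(x) = b_2 + 2c_2·(x - 5) + 3d_2·(x - 5)² with b_2 = Δ_2 - h_2(2M_2 + M_3)/6 = -263/213, c_2 = M_2/2 = -589/142, d_2 = (M_3 - M_2)/(6h_2) = 589/426. So g'(6) = -2293/426.

-5.3826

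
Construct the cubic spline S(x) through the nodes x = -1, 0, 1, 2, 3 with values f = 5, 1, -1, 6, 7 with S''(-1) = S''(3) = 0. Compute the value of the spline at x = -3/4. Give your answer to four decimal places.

With M_i denoting the second derivative at x_i, h_i = 1, 1, 1, 1, and Δ_i = (y_(i+1) − y_i)/h_i = -4, -2, 7, 1:
  1·M_0 + 4·M_1 + 1·M_2 = 6(Δ_1 - Δ_0) = 12
  1·M_1 + 4·M_2 + 1·M_3 = 6(Δ_2 - Δ_1) = 54
  1·M_2 + 4·M_3 + 1·M_4 = 6(Δ_3 - Δ_2) = -36
Natural end conditions: M_0 = M_4 = 0.
Hence M_0 = 0, M_1 = -9/7, M_2 = 120/7, M_3 = -93/7, M_4 = 0.
On [-1, 0], S(x) = 5 - 53/14·(x + 1) + 0·(x + 1)² - 3/14·(x + 1)³.
With (x + 1) = 1/4: S(-3/4) = 3629/896.

4.0502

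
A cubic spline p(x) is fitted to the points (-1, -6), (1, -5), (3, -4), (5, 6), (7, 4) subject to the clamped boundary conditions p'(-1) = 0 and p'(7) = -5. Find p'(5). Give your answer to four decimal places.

3.4286

Put m_i = p'' at the i-th knot. Here h = (2, 2, 2, 2) and Δ = (1/2, 1/2, 5, -1), so the interior equations h_(i-1)·m_(i-1) + 2(h_(i-1)+h_i)·m_i + h_i·m_(i+1) = 6(Δ_i − Δ_(i-1)) read
  2·m_0 + 8·m_1 + 2·m_2 = 6(Δ_1 - Δ_0) = 0
  2·m_1 + 8·m_2 + 2·m_3 = 6(Δ_2 - Δ_1) = 27
  2·m_2 + 8·m_3 + 2·m_4 = 6(Δ_3 - Δ_2) = -36
Clamped end conditions give two more equations: 2h_0·m_0 + h_0·m_1 = 6(Δ_0 - p'(-1)) = 3 and h_3·m_3 + 2h_3·m_4 = 6(p'(7) - Δ_3) = -24.
Solving the tridiagonal system: m_0 = 11/7, m_1 = -23/14, m_2 = 5, m_3 = -34/7, m_4 = -25/7.
On [5, 7], p'(x) = b_3 + 2c_3·(x - 5) + 3d_3·(x - 5)² with b_3 = Δ_3 - h_3(2m_3 + m_4)/6 = 24/7, c_3 = m_3/2 = -17/7, d_3 = (m_4 - m_3)/(6h_3) = 3/28. So p'(5) = 24/7.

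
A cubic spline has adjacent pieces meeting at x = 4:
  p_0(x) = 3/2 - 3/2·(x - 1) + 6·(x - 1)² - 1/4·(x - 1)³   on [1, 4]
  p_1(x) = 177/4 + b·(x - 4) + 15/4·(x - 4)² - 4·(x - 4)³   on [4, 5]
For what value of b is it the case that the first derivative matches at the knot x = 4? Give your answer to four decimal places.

27.7500

p_0'(x) = -3/2 + 12·(x - 1) - 3/4·(x - 1)², so p_0'(4) = 111/4. On the right, p_1'(4) = b, so b = 111/4.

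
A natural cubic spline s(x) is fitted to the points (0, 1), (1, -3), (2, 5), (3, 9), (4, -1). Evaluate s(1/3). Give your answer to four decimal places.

With m_i denoting the second derivative at x_i, h_i = 1, 1, 1, 1, and Δ_i = (y_(i+1) − y_i)/h_i = -4, 8, 4, -10:
  1·m_0 + 4·m_1 + 1·m_2 = 6(Δ_1 - Δ_0) = 72
  1·m_1 + 4·m_2 + 1·m_3 = 6(Δ_2 - Δ_1) = -24
  1·m_2 + 4·m_3 + 1·m_4 = 6(Δ_3 - Δ_2) = -84
Natural end conditions: m_0 = m_4 = 0.
Solving the tridiagonal system: m_0 = 0, m_1 = 39/2, m_2 = -6, m_3 = -39/2, m_4 = 0.
On [0, 1], s(x) = 1 - 29/4·x + 0·x² + 13/4·x³.
With x = 1/3: s(1/3) = -35/27.

-1.2963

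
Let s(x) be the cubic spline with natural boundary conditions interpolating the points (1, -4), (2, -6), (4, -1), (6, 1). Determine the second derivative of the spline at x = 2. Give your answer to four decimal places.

Write M_i for s''(x_i). With h_i = 1, 2, 2 and divided differences Δ_i = -2, 5/2, 1, the continuity of s' gives the tridiagonal system
  1·M_0 + 6·M_1 + 2·M_2 = 6(Δ_1 - Δ_0) = 27
  2·M_1 + 8·M_2 + 2·M_3 = 6(Δ_2 - Δ_1) = -9
Natural end conditions: M_0 = M_3 = 0.
Solving: M_0 = 0, M_1 = 117/22, M_2 = -27/11, M_3 = 0.

5.3182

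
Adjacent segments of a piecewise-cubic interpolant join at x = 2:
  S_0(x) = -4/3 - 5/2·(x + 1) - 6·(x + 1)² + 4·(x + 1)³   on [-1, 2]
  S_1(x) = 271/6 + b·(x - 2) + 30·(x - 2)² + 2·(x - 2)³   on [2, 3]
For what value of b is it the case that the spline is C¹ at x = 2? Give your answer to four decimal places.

69.5000

S_0'(x) = -5/2 - 12·(x + 1) + 12·(x + 1)², so S_0'(2) = 139/2. On the right, S_1'(2) = b, so b = 139/2.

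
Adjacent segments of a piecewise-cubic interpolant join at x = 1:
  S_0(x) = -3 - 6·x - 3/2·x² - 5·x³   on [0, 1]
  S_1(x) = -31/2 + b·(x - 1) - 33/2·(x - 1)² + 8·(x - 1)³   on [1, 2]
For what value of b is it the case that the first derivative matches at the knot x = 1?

S_0'(x) = -6 - 3·x - 15·x², so S_0'(1) = -24. On the right, S_1'(1) = b, so b = -24.

-24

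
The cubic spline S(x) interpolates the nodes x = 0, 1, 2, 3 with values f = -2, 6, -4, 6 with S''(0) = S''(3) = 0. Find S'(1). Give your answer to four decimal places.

-4.2667

Let m_i = S''(x_i). Step sizes h_i = 1, 1, 1; slopes of the chords Δ_i = (y_(i+1) - y_i)/h_i = 8, -10, 10.
  1·m_0 + 4·m_1 + 1·m_2 = 6(Δ_1 - Δ_0) = -108
  1·m_1 + 4·m_2 + 1·m_3 = 6(Δ_2 - Δ_1) = 120
Natural end conditions: m_0 = m_3 = 0.
Hence m_0 = 0, m_1 = -184/5, m_2 = 196/5, m_3 = 0.
On [1, 2], S'(x) = b_1 + 2c_1·(x - 1) + 3d_1·(x - 1)² with b_1 = Δ_1 - h_1(2m_1 + m_2)/6 = -64/15, c_1 = m_1/2 = -92/5, d_1 = (m_2 - m_1)/(6h_1) = 38/3. So S'(1) = -64/15.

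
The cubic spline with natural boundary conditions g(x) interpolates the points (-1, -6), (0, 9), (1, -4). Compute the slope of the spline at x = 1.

-20

Put m_i = g'' at the i-th knot. Here h = (1, 1) and Δ = (15, -13), so the interior equations h_(i-1)·m_(i-1) + 2(h_(i-1)+h_i)·m_i + h_i·m_(i+1) = 6(Δ_i − Δ_(i-1)) read
  1·m_0 + 4·m_1 + 1·m_2 = 6(Δ_1 - Δ_0) = -168
Natural end conditions: m_0 = m_2 = 0.
Solving the tridiagonal system: m_0 = 0, m_1 = -42, m_2 = 0.
On [0, 1], g'(x) = b_1 + 2c_1·x + 3d_1·x² with b_1 = Δ_1 - h_1(2m_1 + m_2)/6 = 1, c_1 = m_1/2 = -21, d_1 = (m_2 - m_1)/(6h_1) = 7. So g'(1) = -20.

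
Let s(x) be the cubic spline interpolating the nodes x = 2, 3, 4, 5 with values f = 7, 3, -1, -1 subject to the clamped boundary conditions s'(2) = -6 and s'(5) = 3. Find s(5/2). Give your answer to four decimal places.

4.7250

Write M_i for s''(x_i). With h_i = 1, 1, 1 and divided differences Δ_i = -4, -4, 0, the continuity of s' gives the tridiagonal system
  1·M_0 + 4·M_1 + 1·M_2 = 6(Δ_1 - Δ_0) = 0
  1·M_1 + 4·M_2 + 1·M_3 = 6(Δ_2 - Δ_1) = 24
Clamped end conditions give two more equations: 2h_0·M_0 + h_0·M_1 = 6(Δ_0 - s'(2)) = 12 and h_2·M_2 + 2h_2·M_3 = 6(s'(5) - Δ_2) = 18.
Forward elimination and back-substitution give M_0 = 38/5, M_1 = -16/5, M_2 = 26/5, M_3 = 32/5.
On [2, 3], s(x) = 7 - 6·(x - 2) + 19/5·(x - 2)² - 9/5·(x - 2)³.
With (x - 2) = 1/2: s(5/2) = 189/40.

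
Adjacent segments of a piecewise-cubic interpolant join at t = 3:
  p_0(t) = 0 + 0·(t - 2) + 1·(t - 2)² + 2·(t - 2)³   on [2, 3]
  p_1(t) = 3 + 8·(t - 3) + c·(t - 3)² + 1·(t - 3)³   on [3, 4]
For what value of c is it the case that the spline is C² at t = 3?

p_0''(t) = 2 + 12·(t - 2), so p_0''(3) = 14. On the right, p_1''(3) = 2c, so c = 7.

7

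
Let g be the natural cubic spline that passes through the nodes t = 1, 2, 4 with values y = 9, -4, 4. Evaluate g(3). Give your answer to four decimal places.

With σ_i denoting the second derivative at x_i, h_i = 1, 2, and Δ_i = (y_(i+1) − y_i)/h_i = -13, 4:
  1·σ_0 + 6·σ_1 + 2·σ_2 = 6(Δ_1 - Δ_0) = 102
Natural end conditions: σ_0 = σ_2 = 0.
Solving: σ_0 = 0, σ_1 = 17, σ_2 = 0.
On [2, 4], g(t) = -4 - 22/3·(t - 2) + 17/2·(t - 2)² - 17/12·(t - 2)³.
With (t - 2) = 1: g(3) = -17/4.

-4.2500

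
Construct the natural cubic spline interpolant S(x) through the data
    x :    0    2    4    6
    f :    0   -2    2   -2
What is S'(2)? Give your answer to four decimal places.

With σ_i denoting the second derivative at x_i, h_i = 2, 2, 2, and Δ_i = (y_(i+1) − y_i)/h_i = -1, 2, -2:
  2·σ_0 + 8·σ_1 + 2·σ_2 = 6(Δ_1 - Δ_0) = 18
  2·σ_1 + 8·σ_2 + 2·σ_3 = 6(Δ_2 - Δ_1) = -24
Natural end conditions: σ_0 = σ_3 = 0.
Solving the tridiagonal system: σ_0 = 0, σ_1 = 16/5, σ_2 = -19/5, σ_3 = 0.
On [2, 4], S'(x) = b_1 + 2c_1·(x - 2) + 3d_1·(x - 2)² with b_1 = Δ_1 - h_1(2σ_1 + σ_2)/6 = 17/15, c_1 = σ_1/2 = 8/5, d_1 = (σ_2 - σ_1)/(6h_1) = -7/12. So S'(2) = 17/15.

1.1333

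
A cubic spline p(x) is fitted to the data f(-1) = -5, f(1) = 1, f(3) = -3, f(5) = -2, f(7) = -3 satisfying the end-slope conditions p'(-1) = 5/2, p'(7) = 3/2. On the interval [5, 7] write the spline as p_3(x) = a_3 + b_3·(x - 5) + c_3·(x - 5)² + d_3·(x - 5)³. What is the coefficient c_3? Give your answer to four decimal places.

-1.4286

With σ_i denoting the second derivative at x_i, h_i = 2, 2, 2, 2, and Δ_i = (y_(i+1) − y_i)/h_i = 3, -2, 1/2, -1/2:
  2·σ_0 + 8·σ_1 + 2·σ_2 = 6(Δ_1 - Δ_0) = -30
  2·σ_1 + 8·σ_2 + 2·σ_3 = 6(Δ_2 - Δ_1) = 15
  2·σ_2 + 8·σ_3 + 2·σ_4 = 6(Δ_3 - Δ_2) = -6
Clamped end conditions give two more equations: 2h_0·σ_0 + h_0·σ_1 = 6(Δ_0 - p'(-1)) = 3 and h_3·σ_3 + 2h_3·σ_4 = 6(p'(7) - Δ_3) = 12.
Forward elimination and back-substitution give σ_0 = 25/7, σ_1 = -79/14, σ_2 = 4, σ_3 = -20/7, σ_4 = 31/7.
On [5, 7], with p_3(x) = a_3 + b_3·(x - 5) + c_3·(x - 5)² + d_3·(x - 5)³: c_3 = σ_3/2 = -10/7, d_3 = (σ_4 - σ_3)/(6h_3) = 17/28, b_3 = Δ_3 - h_3(2σ_3 + σ_4)/6 = -1/14.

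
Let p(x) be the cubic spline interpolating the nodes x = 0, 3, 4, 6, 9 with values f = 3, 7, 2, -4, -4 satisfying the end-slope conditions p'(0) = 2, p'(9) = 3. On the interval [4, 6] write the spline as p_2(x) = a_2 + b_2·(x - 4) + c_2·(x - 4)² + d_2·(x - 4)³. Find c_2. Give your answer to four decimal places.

With M_i denoting the second derivative at x_i, h_i = 3, 1, 2, 3, and Δ_i = (y_(i+1) − y_i)/h_i = 4/3, -5, -3, 0:
  3·M_0 + 8·M_1 + 1·M_2 = 6(Δ_1 - Δ_0) = -38
  1·M_1 + 6·M_2 + 2·M_3 = 6(Δ_2 - Δ_1) = 12
  2·M_2 + 10·M_3 + 3·M_4 = 6(Δ_3 - Δ_2) = 18
Clamped end conditions give two more equations: 2h_0·M_0 + h_0·M_1 = 6(Δ_0 - p'(0)) = -4 and h_3·M_3 + 2h_3·M_4 = 6(p'(9) - Δ_3) = 18.
Hence M_0 = 230/99, M_1 = -592/99, M_2 = 284/99, M_3 = 38/99, M_4 = 278/99.
On [4, 6], with p_2(x) = a_2 + b_2·(x - 4) + c_2·(x - 4)² + d_2·(x - 4)³: c_2 = M_2/2 = 142/99, d_2 = (M_3 - M_2)/(6h_2) = -41/198, b_2 = Δ_2 - h_2(2M_2 + M_3)/6 = -499/99.

1.4343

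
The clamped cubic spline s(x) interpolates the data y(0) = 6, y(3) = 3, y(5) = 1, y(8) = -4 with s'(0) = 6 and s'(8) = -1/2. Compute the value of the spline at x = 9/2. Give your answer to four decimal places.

Put σ_i = s'' at the i-th knot. Here h = (3, 2, 3) and Δ = (-1, -1, -5/3), so the interior equations h_(i-1)·σ_(i-1) + 2(h_(i-1)+h_i)·σ_i + h_i·σ_(i+1) = 6(Δ_i − Δ_(i-1)) read
  3·σ_0 + 10·σ_1 + 2·σ_2 = 6(Δ_1 - Δ_0) = 0
  2·σ_1 + 10·σ_2 + 3·σ_3 = 6(Δ_2 - Δ_1) = -4
Clamped end conditions give two more equations: 2h_0·σ_0 + h_0·σ_1 = 6(Δ_0 - s'(0)) = -42 and h_2·σ_2 + 2h_2·σ_3 = 6(s'(8) - Δ_2) = 7.
Forward elimination and back-substitution give σ_0 = -766/91, σ_1 = 258/91, σ_2 = -141/91, σ_3 = 530/273.
On [3, 5], s(x) = 3 - 216/91·(x - 3) + 129/91·(x - 3)² - 19/52·(x - 3)³.
With (x - 3) = 3/2: s(9/2) = 4065/2912.

1.3959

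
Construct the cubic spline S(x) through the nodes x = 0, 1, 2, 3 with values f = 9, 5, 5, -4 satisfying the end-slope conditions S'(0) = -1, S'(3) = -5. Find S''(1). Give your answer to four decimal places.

16.1333

Write M_i for S''(x_i). With h_i = 1, 1, 1 and divided differences Δ_i = -4, 0, -9, the continuity of S' gives the tridiagonal system
  1·M_0 + 4·M_1 + 1·M_2 = 6(Δ_1 - Δ_0) = 24
  1·M_1 + 4·M_2 + 1·M_3 = 6(Δ_2 - Δ_1) = -54
Clamped end conditions give two more equations: 2h_0·M_0 + h_0·M_1 = 6(Δ_0 - S'(0)) = -18 and h_2·M_2 + 2h_2·M_3 = 6(S'(3) - Δ_2) = 24.
Solving: M_0 = -256/15, M_1 = 242/15, M_2 = -352/15, M_3 = 356/15.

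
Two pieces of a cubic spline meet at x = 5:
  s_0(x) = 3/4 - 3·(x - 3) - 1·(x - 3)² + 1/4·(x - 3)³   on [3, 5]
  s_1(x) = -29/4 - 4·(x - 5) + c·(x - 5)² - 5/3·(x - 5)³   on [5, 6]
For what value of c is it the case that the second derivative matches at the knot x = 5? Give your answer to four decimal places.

s_0''(x) = -2 + 3/2·(x - 3), so s_0''(5) = 1. On the right, s_1''(5) = 2c, so c = 1/2.

0.5000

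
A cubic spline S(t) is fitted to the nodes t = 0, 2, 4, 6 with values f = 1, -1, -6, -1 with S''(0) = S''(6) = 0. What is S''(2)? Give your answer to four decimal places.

-2.2000

Let σ_i = S''(x_i). Step sizes h_i = 2, 2, 2; slopes of the chords Δ_i = (y_(i+1) - y_i)/h_i = -1, -5/2, 5/2.
  2·σ_0 + 8·σ_1 + 2·σ_2 = 6(Δ_1 - Δ_0) = -9
  2·σ_1 + 8·σ_2 + 2·σ_3 = 6(Δ_2 - Δ_1) = 30
Natural end conditions: σ_0 = σ_3 = 0.
Solving: σ_0 = 0, σ_1 = -11/5, σ_2 = 43/10, σ_3 = 0.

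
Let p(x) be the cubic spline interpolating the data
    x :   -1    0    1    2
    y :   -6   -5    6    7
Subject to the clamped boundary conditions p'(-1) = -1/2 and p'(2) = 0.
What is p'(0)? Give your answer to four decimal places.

Write m_i for p''(x_i). With h_i = 1, 1, 1 and divided differences Δ_i = 1, 11, 1, the continuity of p' gives the tridiagonal system
  1·m_0 + 4·m_1 + 1·m_2 = 6(Δ_1 - Δ_0) = 60
  1·m_1 + 4·m_2 + 1·m_3 = 6(Δ_2 - Δ_1) = -60
Clamped end conditions give two more equations: 2h_0·m_0 + h_0·m_1 = 6(Δ_0 - p'(-1)) = 9 and h_2·m_2 + 2h_2·m_3 = 6(p'(2) - Δ_2) = -6.
Solving the tridiagonal system: m_0 = -20/3, m_1 = 67/3, m_2 = -68/3, m_3 = 25/3.
On [0, 1], p'(x) = b_1 + 2c_1·x + 3d_1·x² with b_1 = Δ_1 - h_1(2m_1 + m_2)/6 = 22/3, c_1 = m_1/2 = 67/6, d_1 = (m_2 - m_1)/(6h_1) = -15/2. So p'(0) = 22/3.

7.3333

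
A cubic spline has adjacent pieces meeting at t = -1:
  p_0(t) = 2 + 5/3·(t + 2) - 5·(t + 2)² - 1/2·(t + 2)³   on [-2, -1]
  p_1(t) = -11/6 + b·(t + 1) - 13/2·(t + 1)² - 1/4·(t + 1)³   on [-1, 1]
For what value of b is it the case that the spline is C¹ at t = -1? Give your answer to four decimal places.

-9.8333

p_0'(t) = 5/3 - 10·(t + 2) - 3/2·(t + 2)², so p_0'(-1) = -59/6. On the right, p_1'(-1) = b, so b = -59/6.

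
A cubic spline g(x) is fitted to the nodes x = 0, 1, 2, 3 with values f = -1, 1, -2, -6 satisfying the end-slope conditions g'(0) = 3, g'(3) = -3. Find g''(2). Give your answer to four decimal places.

Put m_i = g'' at the i-th knot. Here h = (1, 1, 1) and Δ = (2, -3, -4), so the interior equations h_(i-1)·m_(i-1) + 2(h_(i-1)+h_i)·m_i + h_i·m_(i+1) = 6(Δ_i − Δ_(i-1)) read
  1·m_0 + 4·m_1 + 1·m_2 = 6(Δ_1 - Δ_0) = -30
  1·m_1 + 4·m_2 + 1·m_3 = 6(Δ_2 - Δ_1) = -6
Clamped end conditions give two more equations: 2h_0·m_0 + h_0·m_1 = 6(Δ_0 - g'(0)) = -6 and h_2·m_2 + 2h_2·m_3 = 6(g'(3) - Δ_2) = 6.
Solving the tridiagonal system: m_0 = 4/5, m_1 = -38/5, m_2 = -2/5, m_3 = 16/5.

-0.4000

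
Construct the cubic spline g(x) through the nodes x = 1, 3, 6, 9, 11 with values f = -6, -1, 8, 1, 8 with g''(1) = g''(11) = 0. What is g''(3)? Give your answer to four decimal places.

Write M_i for g''(x_i). With h_i = 2, 3, 3, 2 and divided differences Δ_i = 5/2, 3, -7/3, 7/2, the continuity of g' gives the tridiagonal system
  2·M_0 + 10·M_1 + 3·M_2 = 6(Δ_1 - Δ_0) = 3
  3·M_1 + 12·M_2 + 3·M_3 = 6(Δ_2 - Δ_1) = -32
  3·M_2 + 10·M_3 + 2·M_4 = 6(Δ_3 - Δ_2) = 35
Natural end conditions: M_0 = M_4 = 0.
Solving the tridiagonal system: M_0 = 0, M_1 = 134/85, M_2 = -217/51, M_3 = 406/85, M_4 = 0.

1.5765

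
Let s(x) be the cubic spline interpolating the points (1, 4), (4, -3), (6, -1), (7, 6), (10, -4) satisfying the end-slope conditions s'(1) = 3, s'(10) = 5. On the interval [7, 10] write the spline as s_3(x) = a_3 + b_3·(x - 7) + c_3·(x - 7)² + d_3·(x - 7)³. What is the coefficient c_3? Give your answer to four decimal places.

-7.2778

Let σ_i = s''(x_i). Step sizes h_i = 3, 2, 1, 3; slopes of the chords Δ_i = (y_(i+1) - y_i)/h_i = -7/3, 1, 7, -10/3.
  3·σ_0 + 10·σ_1 + 2·σ_2 = 6(Δ_1 - Δ_0) = 20
  2·σ_1 + 6·σ_2 + 1·σ_3 = 6(Δ_2 - Δ_1) = 36
  1·σ_2 + 8·σ_3 + 3·σ_4 = 6(Δ_3 - Δ_2) = -62
Clamped end conditions give two more equations: 2h_0·σ_0 + h_0·σ_1 = 6(Δ_0 - s'(1)) = -32 and h_3·σ_3 + 2h_3·σ_4 = 6(s'(10) - Δ_3) = 50.
Forward elimination and back-substitution give σ_0 = -59/9, σ_1 = 22/9, σ_2 = 137/18, σ_3 = -131/9, σ_4 = 281/18.
On [7, 10], with s_3(x) = a_3 + b_3·(x - 7) + c_3·(x - 7)² + d_3·(x - 7)³: c_3 = σ_3/2 = -131/18, d_3 = (σ_4 - σ_3)/(6h_3) = 181/108, b_3 = Δ_3 - h_3(2σ_3 + σ_4)/6 = 41/12.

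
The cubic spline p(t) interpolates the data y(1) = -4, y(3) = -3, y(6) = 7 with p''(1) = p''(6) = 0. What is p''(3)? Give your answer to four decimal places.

1.7000

Write M_i for p''(x_i). With h_i = 2, 3 and divided differences Δ_i = 1/2, 10/3, the continuity of p' gives the tridiagonal system
  2·M_0 + 10·M_1 + 3·M_2 = 6(Δ_1 - Δ_0) = 17
Natural end conditions: M_0 = M_2 = 0.
Hence M_0 = 0, M_1 = 17/10, M_2 = 0.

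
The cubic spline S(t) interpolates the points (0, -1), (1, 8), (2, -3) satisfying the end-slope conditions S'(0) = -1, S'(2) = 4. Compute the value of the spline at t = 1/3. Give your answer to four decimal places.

With M_i denoting the second derivative at x_i, h_i = 1, 1, and Δ_i = (y_(i+1) − y_i)/h_i = 9, -11:
  1·M_0 + 4·M_1 + 1·M_2 = 6(Δ_1 - Δ_0) = -120
Clamped end conditions give two more equations: 2h_0·M_0 + h_0·M_1 = 6(Δ_0 - S'(0)) = 60 and h_1·M_1 + 2h_1·M_2 = 6(S'(2) - Δ_1) = 90.
Forward elimination and back-substitution give M_0 = 125/2, M_1 = -65, M_2 = 155/2.
On [0, 1], S(t) = -1 - 1·t + 125/4·t² - 85/4·t³.
With t = 1/3: S(1/3) = 73/54.

1.3519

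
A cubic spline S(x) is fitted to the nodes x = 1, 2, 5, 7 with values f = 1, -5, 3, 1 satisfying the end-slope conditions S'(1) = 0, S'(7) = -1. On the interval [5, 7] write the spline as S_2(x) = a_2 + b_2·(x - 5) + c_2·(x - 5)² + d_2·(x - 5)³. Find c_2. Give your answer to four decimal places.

-3.2051

With M_i denoting the second derivative at x_i, h_i = 1, 3, 2, and Δ_i = (y_(i+1) − y_i)/h_i = -6, 8/3, -1:
  1·M_0 + 8·M_1 + 3·M_2 = 6(Δ_1 - Δ_0) = 52
  3·M_1 + 10·M_2 + 2·M_3 = 6(Δ_2 - Δ_1) = -22
Clamped end conditions give two more equations: 2h_0·M_0 + h_0·M_1 = 6(Δ_0 - S'(1)) = -36 and h_2·M_2 + 2h_2·M_3 = 6(S'(7) - Δ_2) = 0.
Hence M_0 = -934/39, M_1 = 464/39, M_2 = -250/39, M_3 = 125/39.
On [5, 7], with S_2(x) = a_2 + b_2·(x - 5) + c_2·(x - 5)² + d_2·(x - 5)³: c_2 = M_2/2 = -125/39, d_2 = (M_3 - M_2)/(6h_2) = 125/156, b_2 = Δ_2 - h_2(2M_2 + M_3)/6 = 86/39.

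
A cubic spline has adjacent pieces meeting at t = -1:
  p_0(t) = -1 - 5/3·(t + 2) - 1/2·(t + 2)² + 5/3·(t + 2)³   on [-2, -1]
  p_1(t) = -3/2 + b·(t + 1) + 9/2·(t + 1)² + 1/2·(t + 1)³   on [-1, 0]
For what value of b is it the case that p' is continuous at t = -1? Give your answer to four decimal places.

p_0'(t) = -5/3 - 1·(t + 2) + 5·(t + 2)², so p_0'(-1) = 7/3. On the right, p_1'(-1) = b, so b = 7/3.

2.3333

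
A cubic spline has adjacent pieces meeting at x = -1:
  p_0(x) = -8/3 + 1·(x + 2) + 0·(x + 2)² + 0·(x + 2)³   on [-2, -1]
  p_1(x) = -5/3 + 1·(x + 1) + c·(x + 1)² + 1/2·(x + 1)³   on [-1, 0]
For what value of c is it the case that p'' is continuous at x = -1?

p_0''(x) = 0 + 0·(x + 2), so p_0''(-1) = 0. On the right, p_1''(-1) = 2c, so c = 0.

0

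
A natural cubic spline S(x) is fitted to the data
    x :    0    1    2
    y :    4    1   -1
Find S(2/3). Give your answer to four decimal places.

Let M_i = S''(x_i). Step sizes h_i = 1, 1; slopes of the chords Δ_i = (y_(i+1) - y_i)/h_i = -3, -2.
  1·M_0 + 4·M_1 + 1·M_2 = 6(Δ_1 - Δ_0) = 6
Natural end conditions: M_0 = M_2 = 0.
Hence M_0 = 0, M_1 = 3/2, M_2 = 0.
On [0, 1], S(x) = 4 - 13/4·x + 0·x² + 1/4·x³.
With x = 2/3: S(2/3) = 103/54.

1.9074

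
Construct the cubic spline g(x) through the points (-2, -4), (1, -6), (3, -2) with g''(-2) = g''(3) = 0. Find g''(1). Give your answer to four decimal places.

1.6000

Let M_i = g''(x_i). Step sizes h_i = 3, 2; slopes of the chords Δ_i = (y_(i+1) - y_i)/h_i = -2/3, 2.
  3·M_0 + 10·M_1 + 2·M_2 = 6(Δ_1 - Δ_0) = 16
Natural end conditions: M_0 = M_2 = 0.
Solving: M_0 = 0, M_1 = 8/5, M_2 = 0.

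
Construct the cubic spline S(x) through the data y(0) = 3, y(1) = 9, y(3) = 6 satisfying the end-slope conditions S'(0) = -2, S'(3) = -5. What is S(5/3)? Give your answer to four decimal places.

Write M_i for S''(x_i). With h_i = 1, 2 and divided differences Δ_i = 6, -3/2, the continuity of S' gives the tridiagonal system
  1·M_0 + 6·M_1 + 2·M_2 = 6(Δ_1 - Δ_0) = -45
Clamped end conditions give two more equations: 2h_0·M_0 + h_0·M_1 = 6(Δ_0 - S'(0)) = 48 and h_1·M_1 + 2h_1·M_2 = 6(S'(3) - Δ_1) = -21.
Solving: M_0 = 61/2, M_1 = -13, M_2 = 5/4.
On [1, 3], S(x) = 9 + 27/4·(x - 1) - 13/2·(x - 1)² + 19/16·(x - 1)³.
With (x - 1) = 2/3: S(5/3) = 296/27.

10.9630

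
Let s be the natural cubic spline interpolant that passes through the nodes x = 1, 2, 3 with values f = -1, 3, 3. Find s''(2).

Write M_i for s''(x_i). With h_i = 1, 1 and divided differences Δ_i = 4, 0, the continuity of s' gives the tridiagonal system
  1·M_0 + 4·M_1 + 1·M_2 = 6(Δ_1 - Δ_0) = -24
Natural end conditions: M_0 = M_2 = 0.
Forward elimination and back-substitution give M_0 = 0, M_1 = -6, M_2 = 0.

-6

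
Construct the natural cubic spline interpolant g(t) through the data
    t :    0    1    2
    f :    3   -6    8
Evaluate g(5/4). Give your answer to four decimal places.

-4.3867

Write m_i for g''(x_i). With h_i = 1, 1 and divided differences Δ_i = -9, 14, the continuity of g' gives the tridiagonal system
  1·m_0 + 4·m_1 + 1·m_2 = 6(Δ_1 - Δ_0) = 138
Natural end conditions: m_0 = m_2 = 0.
Solving the tridiagonal system: m_0 = 0, m_1 = 69/2, m_2 = 0.
On [1, 2], g(t) = -6 + 5/2·(t - 1) + 69/4·(t - 1)² - 23/4·(t - 1)³.
With (t - 1) = 1/4: g(5/4) = -1123/256.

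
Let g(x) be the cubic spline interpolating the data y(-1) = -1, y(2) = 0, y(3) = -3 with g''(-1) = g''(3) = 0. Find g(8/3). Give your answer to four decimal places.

-1.8765

Let M_i = g''(x_i). Step sizes h_i = 3, 1; slopes of the chords Δ_i = (y_(i+1) - y_i)/h_i = 1/3, -3.
  3·M_0 + 8·M_1 + 1·M_2 = 6(Δ_1 - Δ_0) = -20
Natural end conditions: M_0 = M_2 = 0.
Solving the tridiagonal system: M_0 = 0, M_1 = -5/2, M_2 = 0.
On [2, 3], g(x) = 0 - 13/6·(x - 2) - 5/4·(x - 2)² + 5/12·(x - 2)³.
With (x - 2) = 2/3: g(8/3) = -152/81.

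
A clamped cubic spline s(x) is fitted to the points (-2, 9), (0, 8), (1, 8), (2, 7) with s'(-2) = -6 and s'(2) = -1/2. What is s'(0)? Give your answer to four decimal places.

Put m_i = s'' at the i-th knot. Here h = (2, 1, 1) and Δ = (-1/2, 0, -1), so the interior equations h_(i-1)·m_(i-1) + 2(h_(i-1)+h_i)·m_i + h_i·m_(i+1) = 6(Δ_i − Δ_(i-1)) read
  2·m_0 + 6·m_1 + 1·m_2 = 6(Δ_1 - Δ_0) = 3
  1·m_1 + 4·m_2 + 1·m_3 = 6(Δ_2 - Δ_1) = -6
Clamped end conditions give two more equations: 2h_0·m_0 + h_0·m_1 = 6(Δ_0 - s'(-2)) = 33 and h_2·m_2 + 2h_2·m_3 = 6(s'(2) - Δ_2) = 3.
Solving the tridiagonal system: m_0 = 104/11, m_1 = -53/22, m_2 = -16/11, m_3 = 49/22.
On [0, 1], s'(x) = b_1 + 2c_1·x + 3d_1·x² with b_1 = Δ_1 - h_1(2m_1 + m_2)/6 = 23/22, c_1 = m_1/2 = -53/44, d_1 = (m_2 - m_1)/(6h_1) = 7/44. So s'(0) = 23/22.

1.0455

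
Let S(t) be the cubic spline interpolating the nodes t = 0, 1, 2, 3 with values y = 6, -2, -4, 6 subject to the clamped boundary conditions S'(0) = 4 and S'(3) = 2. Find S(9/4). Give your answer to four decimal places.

Write M_i for S''(x_i). With h_i = 1, 1, 1 and divided differences Δ_i = -8, -2, 10, the continuity of S' gives the tridiagonal system
  1·M_0 + 4·M_1 + 1·M_2 = 6(Δ_1 - Δ_0) = 36
  1·M_1 + 4·M_2 + 1·M_3 = 6(Δ_2 - Δ_1) = 72
Clamped end conditions give two more equations: 2h_0·M_0 + h_0·M_1 = 6(Δ_0 - S'(0)) = -72 and h_2·M_2 + 2h_2·M_3 = 6(S'(3) - Δ_2) = -48.
Solving: M_0 = -644/15, M_1 = 208/15, M_2 = 352/15, M_3 = -536/15.
On [2, 3], S(t) = -4 + 122/15·(t - 2) + 176/15·(t - 2)² - 148/15·(t - 2)³.
With (t - 2) = 1/4: S(9/4) = -111/80.

-1.3875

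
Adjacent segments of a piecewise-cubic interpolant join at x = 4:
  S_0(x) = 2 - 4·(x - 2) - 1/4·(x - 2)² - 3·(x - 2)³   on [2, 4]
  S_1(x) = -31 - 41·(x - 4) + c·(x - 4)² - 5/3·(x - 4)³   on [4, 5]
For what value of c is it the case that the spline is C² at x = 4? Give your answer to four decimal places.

-18.2500

S_0''(x) = -1/2 - 18·(x - 2), so S_0''(4) = -73/2. On the right, S_1''(4) = 2c, so c = -73/4.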